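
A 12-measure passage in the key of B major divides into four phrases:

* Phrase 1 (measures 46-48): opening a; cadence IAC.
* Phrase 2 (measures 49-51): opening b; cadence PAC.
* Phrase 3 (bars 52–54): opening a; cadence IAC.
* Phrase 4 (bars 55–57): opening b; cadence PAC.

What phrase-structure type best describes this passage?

The cadence pattern IAC–PAC–IAC–PAC is weak–strong twice, and phrases 3–4 restate phrases 1–2: a period heard twice, not a double period (which would end weakly at phrase 2).

repeated period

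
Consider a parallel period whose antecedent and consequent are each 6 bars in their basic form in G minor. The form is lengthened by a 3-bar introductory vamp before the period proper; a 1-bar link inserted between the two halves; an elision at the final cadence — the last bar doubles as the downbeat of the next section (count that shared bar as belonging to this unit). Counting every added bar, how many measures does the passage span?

Basic parallel period: 6 + 6 = 12 bars.
12 (basic form) + 3 (introduction) + 1 (link) = 16.
The elision shares a bar with the next section but does not change this unit's count.

16 measures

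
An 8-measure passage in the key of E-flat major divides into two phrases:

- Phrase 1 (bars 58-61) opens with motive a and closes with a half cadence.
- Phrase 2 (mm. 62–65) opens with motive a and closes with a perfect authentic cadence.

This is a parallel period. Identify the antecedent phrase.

phrase 1

The phrase ending with the weaker cadence (half cadence) is the antecedent; the one ending more conclusively (perfect authentic cadence) is the consequent. The antecedent is phrase 1.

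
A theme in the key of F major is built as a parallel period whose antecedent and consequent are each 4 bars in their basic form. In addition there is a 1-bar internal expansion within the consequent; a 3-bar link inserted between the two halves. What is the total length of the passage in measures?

12 measures

Basic parallel period: 4 + 4 = 8 bars.
8 (basic form) + 1 (internal expansion) + 3 (link) = 12.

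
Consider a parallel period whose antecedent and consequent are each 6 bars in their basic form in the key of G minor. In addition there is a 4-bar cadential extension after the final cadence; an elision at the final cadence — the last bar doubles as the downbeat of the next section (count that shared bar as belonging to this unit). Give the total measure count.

Basic parallel period: 6 + 6 = 12 bars.
12 (basic form) + 4 (cadential extension) = 16.
The elision shares a bar with the next section but does not change this unit's count.

16 measures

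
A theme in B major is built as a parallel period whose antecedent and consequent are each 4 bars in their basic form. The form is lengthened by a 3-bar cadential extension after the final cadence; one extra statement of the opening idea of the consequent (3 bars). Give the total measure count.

Basic parallel period: 4 + 4 = 8 bars.
8 (basic form) + 3 (cadential extension) + 3 (extra statement) = 14.

14 measures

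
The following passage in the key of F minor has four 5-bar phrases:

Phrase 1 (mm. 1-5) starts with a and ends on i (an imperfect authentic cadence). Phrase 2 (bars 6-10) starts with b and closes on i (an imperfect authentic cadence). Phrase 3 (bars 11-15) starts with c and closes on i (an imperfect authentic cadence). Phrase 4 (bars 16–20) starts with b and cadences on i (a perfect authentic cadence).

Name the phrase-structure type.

Four phrases in two halves: the first half (measures 1–10) ends with an imperfect authentic cadence, the second (mm. 11-20) with a perfect authentic cadence — a large antecedent–consequent pair, i.e. a double period.
Phrase 3 begins with different material from phrase 1, making it contrasting.

contrasting double period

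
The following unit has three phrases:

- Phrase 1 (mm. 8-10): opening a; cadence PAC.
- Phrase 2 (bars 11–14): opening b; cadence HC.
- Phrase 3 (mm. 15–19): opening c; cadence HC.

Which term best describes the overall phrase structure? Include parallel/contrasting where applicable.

phrase group

The final phrase closes with a half cadence, which is not stronger than the preceding half cadence; the 3 phrases lack an overall antecedent–consequent design and so form a phrase group.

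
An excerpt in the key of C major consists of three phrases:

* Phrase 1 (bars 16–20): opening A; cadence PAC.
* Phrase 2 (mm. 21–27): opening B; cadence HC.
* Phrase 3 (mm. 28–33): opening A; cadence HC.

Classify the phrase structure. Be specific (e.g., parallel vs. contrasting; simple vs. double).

phrase group

The final phrase closes with a half cadence, which is not stronger than the preceding half cadence; the 3 phrases lack an overall antecedent–consequent design and so form a phrase group.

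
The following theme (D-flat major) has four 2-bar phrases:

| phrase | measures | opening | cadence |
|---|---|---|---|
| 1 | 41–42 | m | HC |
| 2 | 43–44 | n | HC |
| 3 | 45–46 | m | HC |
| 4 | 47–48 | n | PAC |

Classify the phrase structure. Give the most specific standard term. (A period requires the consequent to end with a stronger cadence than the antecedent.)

parallel double period

Four phrases in two halves: the first half (measures 41–44) ends with a half cadence, the second (measures 45–48) with a perfect authentic cadence — a large antecedent–consequent pair, i.e. a double period.
Phrase 3 begins with the same material as phrase 1, making it parallel.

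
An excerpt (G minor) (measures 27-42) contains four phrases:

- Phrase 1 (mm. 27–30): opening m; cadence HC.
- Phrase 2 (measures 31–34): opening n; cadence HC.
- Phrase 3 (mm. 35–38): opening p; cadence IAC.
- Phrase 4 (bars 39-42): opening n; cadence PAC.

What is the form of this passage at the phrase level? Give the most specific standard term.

contrasting double period

Four phrases in two halves: the first half (measures 27-34) ends with a half cadence, the second (mm. 35-42) with a perfect authentic cadence — a large antecedent–consequent pair, i.e. a double period.
Phrase 3 begins with different material from phrase 1, making it contrasting.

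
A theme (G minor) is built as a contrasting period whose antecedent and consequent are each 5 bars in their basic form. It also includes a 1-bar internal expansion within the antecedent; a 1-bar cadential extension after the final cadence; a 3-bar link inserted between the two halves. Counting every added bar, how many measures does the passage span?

Basic contrasting period: 5 + 5 = 10 bars.
10 (basic form) + 1 (internal expansion) + 1 (cadential extension) + 3 (link) = 15.

15 measures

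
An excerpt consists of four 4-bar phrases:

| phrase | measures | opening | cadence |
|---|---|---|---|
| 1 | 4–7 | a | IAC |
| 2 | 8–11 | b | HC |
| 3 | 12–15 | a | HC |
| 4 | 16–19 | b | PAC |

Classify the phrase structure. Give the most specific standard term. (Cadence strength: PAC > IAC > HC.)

parallel double period

Four phrases in two halves: the first half (bars 4–11) ends with a half cadence, the second (mm. 12–19) with a perfect authentic cadence — a large antecedent–consequent pair, i.e. a double period.
Phrase 3 begins with the same material as phrase 1, making it parallel.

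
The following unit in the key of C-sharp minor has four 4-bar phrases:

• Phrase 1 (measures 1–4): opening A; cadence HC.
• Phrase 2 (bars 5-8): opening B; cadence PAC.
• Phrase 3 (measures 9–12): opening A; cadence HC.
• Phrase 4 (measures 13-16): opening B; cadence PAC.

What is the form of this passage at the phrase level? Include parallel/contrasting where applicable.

repeated period

The cadence pattern HC–PAC–HC–PAC is weak–strong twice, and phrases 3–4 restate phrases 1–2: a period heard twice, not a double period (which would end weakly at phrase 2).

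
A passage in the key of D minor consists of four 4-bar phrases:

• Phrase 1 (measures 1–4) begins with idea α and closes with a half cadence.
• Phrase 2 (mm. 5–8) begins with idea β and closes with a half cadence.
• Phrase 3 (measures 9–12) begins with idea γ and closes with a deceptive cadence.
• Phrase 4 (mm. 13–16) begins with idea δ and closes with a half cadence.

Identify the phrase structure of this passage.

phrase group

Phrase 4 ends with a half cadence, no stronger than phrase 2's half cadence, so the four phrases do not form a double period; nor do phrases 3–4 duplicate 1–2, so it is not a repeated period. With no phrase reaching a conclusive cadence, the passage is a phrase group.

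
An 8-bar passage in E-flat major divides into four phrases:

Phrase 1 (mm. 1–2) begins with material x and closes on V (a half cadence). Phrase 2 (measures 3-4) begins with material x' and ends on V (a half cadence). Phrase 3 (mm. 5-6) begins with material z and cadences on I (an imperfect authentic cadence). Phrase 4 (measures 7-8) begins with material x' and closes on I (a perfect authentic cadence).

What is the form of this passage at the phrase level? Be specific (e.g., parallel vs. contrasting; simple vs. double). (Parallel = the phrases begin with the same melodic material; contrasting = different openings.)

Four phrases in two halves: the first half (mm. 1-4) ends with a half cadence, the second (mm. 5-8) with a perfect authentic cadence — a large antecedent–consequent pair, i.e. a double period.
Phrase 3 begins with different material from phrase 1, making it contrasting.

contrasting double period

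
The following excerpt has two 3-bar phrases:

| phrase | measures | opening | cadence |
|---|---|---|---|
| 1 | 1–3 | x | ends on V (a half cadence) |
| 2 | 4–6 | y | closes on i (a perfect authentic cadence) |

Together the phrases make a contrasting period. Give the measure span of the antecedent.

The phrase ending with the weaker cadence (half cadence) is the antecedent; the one ending more conclusively (perfect authentic cadence) is the consequent. The antecedent is measures 1–3.

measures 1–3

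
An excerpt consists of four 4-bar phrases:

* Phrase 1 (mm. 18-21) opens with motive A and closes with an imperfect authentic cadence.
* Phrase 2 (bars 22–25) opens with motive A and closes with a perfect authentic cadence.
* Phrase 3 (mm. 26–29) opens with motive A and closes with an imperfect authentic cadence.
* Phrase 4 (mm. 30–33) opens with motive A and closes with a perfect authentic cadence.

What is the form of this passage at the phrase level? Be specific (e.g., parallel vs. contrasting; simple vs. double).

The cadence pattern IAC–PAC–IAC–PAC is weak–strong twice, and phrases 3–4 restate phrases 1–2: a period heard twice, not a double period (which would end weakly at phrase 2).

repeated period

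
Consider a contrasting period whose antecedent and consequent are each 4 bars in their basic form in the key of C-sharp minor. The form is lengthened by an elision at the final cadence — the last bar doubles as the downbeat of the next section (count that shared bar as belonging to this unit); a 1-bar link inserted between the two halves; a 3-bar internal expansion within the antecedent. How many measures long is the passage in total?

12 measures

Basic contrasting period: 4 + 4 = 8 bars.
8 (basic form) + 1 (link) + 3 (internal expansion) = 12.
The elision shares a bar with the next section but does not change this unit's count.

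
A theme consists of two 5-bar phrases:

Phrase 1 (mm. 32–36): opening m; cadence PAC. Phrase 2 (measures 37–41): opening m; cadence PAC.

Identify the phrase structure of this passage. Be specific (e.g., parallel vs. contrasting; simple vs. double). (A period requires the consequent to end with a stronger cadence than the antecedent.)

Both phrases have the same opening (m) and the same cadence (perfect authentic cadence): the second is a restatement, not a consequent, so this is a repeated phrase rather than a period.

repeated phrase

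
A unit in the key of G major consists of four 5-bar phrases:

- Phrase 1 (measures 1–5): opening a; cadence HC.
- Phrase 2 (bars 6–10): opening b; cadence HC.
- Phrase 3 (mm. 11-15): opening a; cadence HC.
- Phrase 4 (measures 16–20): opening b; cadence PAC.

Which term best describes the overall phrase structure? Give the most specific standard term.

Four phrases in two halves: the first half (bars 1–10) ends with a half cadence, the second (measures 11–20) with a perfect authentic cadence — a large antecedent–consequent pair, i.e. a double period.
Phrase 3 begins with the same material as phrase 1, making it parallel.

parallel double period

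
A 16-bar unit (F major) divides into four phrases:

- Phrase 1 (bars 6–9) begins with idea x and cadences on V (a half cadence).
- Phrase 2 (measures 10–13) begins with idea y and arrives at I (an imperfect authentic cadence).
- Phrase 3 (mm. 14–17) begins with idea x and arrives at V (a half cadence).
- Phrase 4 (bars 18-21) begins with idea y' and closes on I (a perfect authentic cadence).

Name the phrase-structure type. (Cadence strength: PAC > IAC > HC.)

parallel double period

Four phrases in two halves: the first half (measures 6–13) ends with an imperfect authentic cadence, the second (bars 14–21) with a perfect authentic cadence — a large antecedent–consequent pair, i.e. a double period.
Phrase 3 begins with the same material as phrase 1, making it parallel.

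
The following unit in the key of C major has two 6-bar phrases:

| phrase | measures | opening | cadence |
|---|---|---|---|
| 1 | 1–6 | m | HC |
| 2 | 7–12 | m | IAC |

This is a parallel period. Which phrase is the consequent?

phrase 2

The phrase ending with the weaker cadence (half cadence) is the antecedent; the one ending more conclusively (imperfect authentic cadence) is the consequent. The consequent is phrase 2.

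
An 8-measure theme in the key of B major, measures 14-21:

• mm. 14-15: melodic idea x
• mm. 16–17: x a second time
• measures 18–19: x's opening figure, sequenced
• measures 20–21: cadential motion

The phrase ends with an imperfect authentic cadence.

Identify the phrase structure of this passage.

Basic idea (bars 14–15) + its repetition (mm. 16-17) form the presentation; fragmentation and cadence (measures 18–21) form the continuation — the 8-bar whole is a sentence.

sentence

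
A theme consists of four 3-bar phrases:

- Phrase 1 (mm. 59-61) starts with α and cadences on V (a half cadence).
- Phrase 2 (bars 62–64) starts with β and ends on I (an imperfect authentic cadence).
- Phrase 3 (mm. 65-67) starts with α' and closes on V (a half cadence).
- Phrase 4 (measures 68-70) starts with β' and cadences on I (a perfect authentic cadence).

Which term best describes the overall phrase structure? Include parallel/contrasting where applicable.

Four phrases in two halves: the first half (measures 59-64) ends with an imperfect authentic cadence, the second (mm. 65-70) with a perfect authentic cadence — a large antecedent–consequent pair, i.e. a double period.
Phrase 3 begins with the same material as phrase 1, making it parallel.

parallel double period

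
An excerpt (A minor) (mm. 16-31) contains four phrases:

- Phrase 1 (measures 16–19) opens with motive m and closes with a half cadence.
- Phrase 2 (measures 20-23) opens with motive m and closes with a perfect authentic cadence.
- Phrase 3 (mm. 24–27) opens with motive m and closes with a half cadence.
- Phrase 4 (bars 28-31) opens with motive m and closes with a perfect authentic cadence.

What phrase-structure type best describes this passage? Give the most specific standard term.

The cadence pattern HC–PAC–HC–PAC is weak–strong twice, and phrases 3–4 restate phrases 1–2: a period heard twice, not a double period (which would end weakly at phrase 2).

repeated period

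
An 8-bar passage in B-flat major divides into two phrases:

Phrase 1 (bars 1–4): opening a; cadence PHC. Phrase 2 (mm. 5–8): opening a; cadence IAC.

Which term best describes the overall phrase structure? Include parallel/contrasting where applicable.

Phrase 1 ends with a Phrygian half cadence (weaker) and phrase 2 with an imperfect authentic cadence (stronger): antecedent + consequent = a period.
The two phrases open with the same material (a / a), so the period is parallel.

parallel period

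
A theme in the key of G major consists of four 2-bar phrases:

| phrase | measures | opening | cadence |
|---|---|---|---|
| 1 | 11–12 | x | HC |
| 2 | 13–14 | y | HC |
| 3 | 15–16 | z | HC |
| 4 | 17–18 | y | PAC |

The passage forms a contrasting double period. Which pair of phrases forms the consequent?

phrases 3 and 4

In a double period the first pair of phrases (ending half cadence) is the large antecedent and the second pair (ending perfect authentic cadence) is the large consequent; the consequent is phrases 3 and 4.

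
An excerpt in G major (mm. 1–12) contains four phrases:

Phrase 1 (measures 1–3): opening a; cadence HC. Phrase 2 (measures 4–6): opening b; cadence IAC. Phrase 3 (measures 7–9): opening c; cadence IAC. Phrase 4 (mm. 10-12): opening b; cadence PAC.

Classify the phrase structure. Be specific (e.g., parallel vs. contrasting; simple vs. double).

contrasting double period

Four phrases in two halves: the first half (measures 1-6) ends with an imperfect authentic cadence, the second (mm. 7–12) with a perfect authentic cadence — a large antecedent–consequent pair, i.e. a double period.
Phrase 3 begins with different material from phrase 1, making it contrasting.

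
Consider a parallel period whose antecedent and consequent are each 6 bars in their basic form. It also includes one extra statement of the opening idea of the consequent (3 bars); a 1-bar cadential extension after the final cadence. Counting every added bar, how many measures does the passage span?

16 measures

Basic parallel period: 6 + 6 = 12 bars.
12 (basic form) + 3 (extra statement) + 1 (cadential extension) = 16.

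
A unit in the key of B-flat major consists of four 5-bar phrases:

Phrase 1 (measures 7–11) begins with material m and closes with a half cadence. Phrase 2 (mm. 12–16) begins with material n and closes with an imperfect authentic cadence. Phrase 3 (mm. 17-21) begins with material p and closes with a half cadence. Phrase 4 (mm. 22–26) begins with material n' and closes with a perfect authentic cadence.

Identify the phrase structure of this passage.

Four phrases in two halves: the first half (measures 7–16) ends with an imperfect authentic cadence, the second (mm. 17-26) with a perfect authentic cadence — a large antecedent–consequent pair, i.e. a double period.
Phrase 3 begins with different material from phrase 1, making it contrasting.

contrasting double period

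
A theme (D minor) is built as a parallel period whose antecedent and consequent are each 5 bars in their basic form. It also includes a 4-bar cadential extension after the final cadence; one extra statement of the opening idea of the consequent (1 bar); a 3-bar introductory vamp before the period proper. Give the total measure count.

18 measures

Basic parallel period: 5 + 5 = 10 bars.
10 (basic form) + 4 (cadential extension) + 1 (extra statement) + 3 (introduction) = 18.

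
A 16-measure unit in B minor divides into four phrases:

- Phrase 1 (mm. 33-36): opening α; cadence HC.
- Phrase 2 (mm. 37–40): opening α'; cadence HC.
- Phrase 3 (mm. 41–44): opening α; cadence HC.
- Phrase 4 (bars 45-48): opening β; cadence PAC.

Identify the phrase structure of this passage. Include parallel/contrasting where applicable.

parallel double period

Four phrases in two halves: the first half (bars 33-40) ends with a half cadence, the second (bars 41–48) with a perfect authentic cadence — a large antecedent–consequent pair, i.e. a double period.
Phrase 3 begins with the same material as phrase 1, making it parallel.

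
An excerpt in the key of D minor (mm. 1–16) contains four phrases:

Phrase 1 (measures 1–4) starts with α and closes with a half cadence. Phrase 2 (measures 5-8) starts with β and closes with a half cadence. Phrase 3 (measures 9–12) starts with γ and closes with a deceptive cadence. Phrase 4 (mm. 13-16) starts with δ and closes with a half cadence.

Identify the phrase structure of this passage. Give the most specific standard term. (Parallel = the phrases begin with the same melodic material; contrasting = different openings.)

Phrase 4 ends with a half cadence, no stronger than phrase 2's half cadence, so the four phrases do not form a double period; nor do phrases 3–4 duplicate 1–2, so it is not a repeated period. With no phrase reaching a conclusive cadence, the passage is a phrase group.

phrase group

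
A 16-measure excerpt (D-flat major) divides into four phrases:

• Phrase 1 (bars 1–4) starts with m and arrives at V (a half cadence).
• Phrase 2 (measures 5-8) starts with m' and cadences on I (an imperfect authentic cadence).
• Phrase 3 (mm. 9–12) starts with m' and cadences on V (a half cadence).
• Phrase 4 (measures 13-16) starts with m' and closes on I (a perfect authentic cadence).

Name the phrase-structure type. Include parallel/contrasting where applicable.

Four phrases in two halves: the first half (measures 1-8) ends with an imperfect authentic cadence, the second (measures 9–16) with a perfect authentic cadence — a large antecedent–consequent pair, i.e. a double period.
Phrase 3 begins with the same material as phrase 1, making it parallel.

parallel double period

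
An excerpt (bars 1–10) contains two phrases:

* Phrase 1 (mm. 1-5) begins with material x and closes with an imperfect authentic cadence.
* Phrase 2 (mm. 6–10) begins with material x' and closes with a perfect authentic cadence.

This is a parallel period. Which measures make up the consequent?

measures 6–10

The phrase ending with the weaker cadence (imperfect authentic cadence) is the antecedent; the one ending more conclusively (perfect authentic cadence) is the consequent. The consequent is measures 6–10.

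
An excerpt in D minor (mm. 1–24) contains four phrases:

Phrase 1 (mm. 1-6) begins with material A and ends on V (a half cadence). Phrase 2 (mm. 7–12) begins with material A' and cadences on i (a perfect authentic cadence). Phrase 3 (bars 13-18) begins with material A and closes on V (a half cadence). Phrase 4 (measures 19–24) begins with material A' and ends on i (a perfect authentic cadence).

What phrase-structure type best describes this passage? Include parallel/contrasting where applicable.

repeated period

The cadence pattern HC–PAC–HC–PAC is weak–strong twice, and phrases 3–4 restate phrases 1–2: a period heard twice, not a double period (which would end weakly at phrase 2).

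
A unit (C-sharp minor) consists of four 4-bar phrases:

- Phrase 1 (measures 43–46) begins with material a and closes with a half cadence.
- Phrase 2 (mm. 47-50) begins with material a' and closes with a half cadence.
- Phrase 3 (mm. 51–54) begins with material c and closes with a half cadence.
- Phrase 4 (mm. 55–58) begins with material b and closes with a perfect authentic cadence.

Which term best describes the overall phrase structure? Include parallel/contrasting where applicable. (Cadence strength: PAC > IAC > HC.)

Four phrases in two halves: the first half (bars 43–50) ends with a half cadence, the second (mm. 51–58) with a perfect authentic cadence — a large antecedent–consequent pair, i.e. a double period.
Phrase 3 begins with different material from phrase 1, making it contrasting.

contrasting double period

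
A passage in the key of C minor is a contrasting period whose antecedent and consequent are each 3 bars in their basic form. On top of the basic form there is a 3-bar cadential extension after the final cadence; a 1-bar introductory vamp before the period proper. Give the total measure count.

10 measures

Basic contrasting period: 3 + 3 = 6 bars.
6 (basic form) + 3 (cadential extension) + 1 (introduction) = 10.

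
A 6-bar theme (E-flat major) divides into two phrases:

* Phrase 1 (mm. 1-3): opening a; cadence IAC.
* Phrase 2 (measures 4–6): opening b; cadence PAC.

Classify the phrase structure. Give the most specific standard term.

Phrase 1 ends with an imperfect authentic cadence (weaker) and phrase 2 with a perfect authentic cadence (stronger): antecedent + consequent = a period.
The two phrases open with different material (a / b), so the period is contrasting.

contrasting period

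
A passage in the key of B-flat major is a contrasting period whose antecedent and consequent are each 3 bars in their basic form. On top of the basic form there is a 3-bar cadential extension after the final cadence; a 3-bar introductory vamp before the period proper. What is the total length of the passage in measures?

12 measures

Basic contrasting period: 3 + 3 = 6 bars.
6 (basic form) + 3 (cadential extension) + 3 (introduction) = 12.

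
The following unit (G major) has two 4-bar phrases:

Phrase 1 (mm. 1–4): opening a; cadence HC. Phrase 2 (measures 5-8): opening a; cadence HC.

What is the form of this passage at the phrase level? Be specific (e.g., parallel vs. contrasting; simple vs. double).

Both phrases have the same opening (a) and the same cadence (half cadence): the second is a restatement, not a consequent, so this is a repeated phrase rather than a period.

repeated phrase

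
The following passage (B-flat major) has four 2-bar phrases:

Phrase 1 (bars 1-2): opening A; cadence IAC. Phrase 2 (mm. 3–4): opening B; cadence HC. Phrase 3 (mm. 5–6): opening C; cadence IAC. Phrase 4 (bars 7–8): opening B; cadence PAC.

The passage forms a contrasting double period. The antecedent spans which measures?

measures 1–4

In a double period the four phrases pair into a large antecedent (phrases 1–2, ending half cadence) and a large consequent (phrases 3–4, ending perfect authentic cadence). The antecedent spans bars 1–4.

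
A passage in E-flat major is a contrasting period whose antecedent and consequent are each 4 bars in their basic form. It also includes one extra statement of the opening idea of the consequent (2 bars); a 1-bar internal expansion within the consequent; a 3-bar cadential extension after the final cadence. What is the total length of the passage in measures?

Basic contrasting period: 4 + 4 = 8 bars.
8 (basic form) + 2 (extra statement) + 1 (internal expansion) + 3 (cadential extension) = 14.

14 measures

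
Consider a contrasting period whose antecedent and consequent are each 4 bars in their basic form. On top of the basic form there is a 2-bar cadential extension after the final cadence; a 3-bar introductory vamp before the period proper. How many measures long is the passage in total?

13 measures

Basic contrasting period: 4 + 4 = 8 bars.
8 (basic form) + 2 (cadential extension) + 3 (introduction) = 13.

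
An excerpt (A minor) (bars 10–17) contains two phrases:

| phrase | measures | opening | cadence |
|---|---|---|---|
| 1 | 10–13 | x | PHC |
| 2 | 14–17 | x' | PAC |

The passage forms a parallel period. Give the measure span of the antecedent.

measures 10–13

The phrase ending with the weaker cadence (Phrygian half cadence) is the antecedent; the one ending more conclusively (perfect authentic cadence) is the consequent. The antecedent is measures 10–13.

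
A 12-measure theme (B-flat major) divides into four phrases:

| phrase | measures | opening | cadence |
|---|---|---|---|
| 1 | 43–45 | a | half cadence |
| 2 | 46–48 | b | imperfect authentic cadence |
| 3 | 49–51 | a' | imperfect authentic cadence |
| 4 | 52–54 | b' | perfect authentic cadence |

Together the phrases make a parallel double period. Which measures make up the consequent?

In a double period the first pair of phrases (ending imperfect authentic cadence) is the large antecedent and the second pair (ending perfect authentic cadence) is the large consequent; the consequent is measures 49–54.

measures 49–54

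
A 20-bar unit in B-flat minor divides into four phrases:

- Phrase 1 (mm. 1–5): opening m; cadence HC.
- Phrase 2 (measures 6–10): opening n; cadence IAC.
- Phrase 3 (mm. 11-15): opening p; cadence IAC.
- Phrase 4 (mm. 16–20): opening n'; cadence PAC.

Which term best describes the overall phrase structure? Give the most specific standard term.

contrasting double period

Four phrases in two halves: the first half (bars 1-10) ends with an imperfect authentic cadence, the second (mm. 11–20) with a perfect authentic cadence — a large antecedent–consequent pair, i.e. a double period.
Phrase 3 begins with different material from phrase 1, making it contrasting.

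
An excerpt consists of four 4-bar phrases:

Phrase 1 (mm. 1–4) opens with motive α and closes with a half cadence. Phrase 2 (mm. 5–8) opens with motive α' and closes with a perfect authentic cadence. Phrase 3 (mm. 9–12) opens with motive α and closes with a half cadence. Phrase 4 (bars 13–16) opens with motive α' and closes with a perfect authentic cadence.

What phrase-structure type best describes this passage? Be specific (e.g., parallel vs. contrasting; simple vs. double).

The cadence pattern HC–PAC–HC–PAC is weak–strong twice, and phrases 3–4 restate phrases 1–2: a period heard twice, not a double period (which would end weakly at phrase 2).

repeated period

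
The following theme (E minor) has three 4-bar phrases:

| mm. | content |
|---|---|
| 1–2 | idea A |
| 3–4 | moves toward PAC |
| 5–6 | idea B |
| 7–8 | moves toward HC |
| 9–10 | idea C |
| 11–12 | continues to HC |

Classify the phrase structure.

phrase group

The final phrase closes with a half cadence, which is not stronger than the preceding half cadence; the 3 phrases lack an overall antecedent–consequent design and so form a phrase group.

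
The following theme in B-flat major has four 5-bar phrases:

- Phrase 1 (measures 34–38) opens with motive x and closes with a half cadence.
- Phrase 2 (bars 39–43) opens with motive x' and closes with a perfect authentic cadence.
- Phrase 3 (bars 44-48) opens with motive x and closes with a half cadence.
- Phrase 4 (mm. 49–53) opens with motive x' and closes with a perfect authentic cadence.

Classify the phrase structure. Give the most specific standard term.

The cadence pattern HC–PAC–HC–PAC is weak–strong twice, and phrases 3–4 restate phrases 1–2: a period heard twice, not a double period (which would end weakly at phrase 2).

repeated period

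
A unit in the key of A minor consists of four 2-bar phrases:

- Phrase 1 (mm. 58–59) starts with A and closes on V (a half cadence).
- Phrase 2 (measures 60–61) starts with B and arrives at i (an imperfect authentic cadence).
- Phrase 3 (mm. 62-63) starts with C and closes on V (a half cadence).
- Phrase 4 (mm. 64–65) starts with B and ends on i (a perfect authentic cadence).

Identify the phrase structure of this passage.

contrasting double period

Four phrases in two halves: the first half (measures 58–61) ends with an imperfect authentic cadence, the second (mm. 62–65) with a perfect authentic cadence — a large antecedent–consequent pair, i.e. a double period.
Phrase 3 begins with different material from phrase 1, making it contrasting.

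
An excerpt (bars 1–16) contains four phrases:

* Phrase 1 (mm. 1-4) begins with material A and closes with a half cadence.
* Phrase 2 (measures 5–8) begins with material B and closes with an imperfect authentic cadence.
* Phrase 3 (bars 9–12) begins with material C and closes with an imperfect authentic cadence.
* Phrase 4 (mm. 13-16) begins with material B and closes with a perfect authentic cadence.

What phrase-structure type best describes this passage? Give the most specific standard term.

contrasting double period

Four phrases in two halves: the first half (measures 1–8) ends with an imperfect authentic cadence, the second (measures 9-16) with a perfect authentic cadence — a large antecedent–consequent pair, i.e. a double period.
Phrase 3 begins with different material from phrase 1, making it contrasting.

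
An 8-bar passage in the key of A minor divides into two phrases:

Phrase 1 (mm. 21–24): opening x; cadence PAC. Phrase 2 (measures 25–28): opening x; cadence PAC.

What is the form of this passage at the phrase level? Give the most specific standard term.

Both phrases have the same opening (x) and the same cadence (perfect authentic cadence): the second is a restatement, not a consequent, so this is a repeated phrase rather than a period.

repeated phrase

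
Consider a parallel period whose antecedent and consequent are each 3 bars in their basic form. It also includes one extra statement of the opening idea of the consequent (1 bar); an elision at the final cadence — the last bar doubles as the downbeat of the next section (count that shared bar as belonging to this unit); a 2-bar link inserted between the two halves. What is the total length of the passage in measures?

Basic parallel period: 3 + 3 = 6 bars.
6 (basic form) + 1 (extra statement) + 2 (link) = 9.
The elision shares a bar with the next section but does not change this unit's count.

9 measures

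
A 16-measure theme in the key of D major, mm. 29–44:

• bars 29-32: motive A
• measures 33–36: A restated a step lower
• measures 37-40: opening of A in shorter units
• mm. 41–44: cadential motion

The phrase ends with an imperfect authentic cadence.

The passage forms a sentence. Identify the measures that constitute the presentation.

measures 29–36

The presentation of a sentence is the basic idea (mm. 29–32) plus its repetition (mm. 33-36); the presentation is therefore measures 29–36.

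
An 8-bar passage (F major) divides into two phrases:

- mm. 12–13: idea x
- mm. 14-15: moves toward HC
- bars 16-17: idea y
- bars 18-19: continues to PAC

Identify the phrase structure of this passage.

contrasting period

Phrase 1 ends with a half cadence (weaker) and phrase 2 with a perfect authentic cadence (stronger): antecedent + consequent = a period.
The two phrases open with different material (x / y), so the period is contrasting.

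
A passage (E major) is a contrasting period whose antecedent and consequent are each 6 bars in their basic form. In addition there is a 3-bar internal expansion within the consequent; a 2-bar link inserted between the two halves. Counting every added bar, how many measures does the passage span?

17 measures

Basic contrasting period: 6 + 6 = 12 bars.
12 (basic form) + 3 (internal expansion) + 2 (link) = 17.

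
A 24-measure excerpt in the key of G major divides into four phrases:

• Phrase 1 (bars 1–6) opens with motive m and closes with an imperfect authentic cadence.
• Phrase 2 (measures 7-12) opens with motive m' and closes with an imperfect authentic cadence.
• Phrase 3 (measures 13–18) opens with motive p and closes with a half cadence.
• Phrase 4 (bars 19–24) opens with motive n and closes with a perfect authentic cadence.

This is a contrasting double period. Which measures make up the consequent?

In a double period the first pair of phrases (ending imperfect authentic cadence) is the large antecedent and the second pair (ending perfect authentic cadence) is the large consequent; the consequent is measures 13–24.

measures 13–24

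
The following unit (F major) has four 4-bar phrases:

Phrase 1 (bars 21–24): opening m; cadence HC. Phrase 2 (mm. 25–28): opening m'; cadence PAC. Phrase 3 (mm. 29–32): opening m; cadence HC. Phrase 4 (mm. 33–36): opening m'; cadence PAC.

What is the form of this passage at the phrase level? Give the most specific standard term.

repeated period

The cadence pattern HC–PAC–HC–PAC is weak–strong twice, and phrases 3–4 restate phrases 1–2: a period heard twice, not a double period (which would end weakly at phrase 2).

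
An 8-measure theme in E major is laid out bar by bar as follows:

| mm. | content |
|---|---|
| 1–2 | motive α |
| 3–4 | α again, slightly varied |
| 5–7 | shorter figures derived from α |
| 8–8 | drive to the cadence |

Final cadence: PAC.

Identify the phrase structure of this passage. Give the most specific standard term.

Basic idea (measures 1–2) + its repetition (measures 3–4) form the presentation; fragmentation and cadence (bars 5–8) form the continuation — the 8-bar whole is a sentence.

sentence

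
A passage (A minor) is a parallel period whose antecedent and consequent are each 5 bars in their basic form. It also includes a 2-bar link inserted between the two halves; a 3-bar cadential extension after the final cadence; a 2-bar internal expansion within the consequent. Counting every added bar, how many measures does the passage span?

Basic parallel period: 5 + 5 = 10 bars.
10 (basic form) + 2 (link) + 3 (cadential extension) + 2 (internal expansion) = 17.

17 measures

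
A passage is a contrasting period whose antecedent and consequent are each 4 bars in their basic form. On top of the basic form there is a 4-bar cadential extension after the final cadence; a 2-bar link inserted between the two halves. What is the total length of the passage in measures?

Basic contrasting period: 4 + 4 = 8 bars.
8 (basic form) + 4 (cadential extension) + 2 (link) = 14.

14 measures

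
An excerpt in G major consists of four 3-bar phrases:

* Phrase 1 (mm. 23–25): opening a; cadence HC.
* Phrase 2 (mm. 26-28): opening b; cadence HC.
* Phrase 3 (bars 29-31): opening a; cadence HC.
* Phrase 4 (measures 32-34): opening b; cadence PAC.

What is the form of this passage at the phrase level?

parallel double period

Four phrases in two halves: the first half (mm. 23-28) ends with a half cadence, the second (measures 29–34) with a perfect authentic cadence — a large antecedent–consequent pair, i.e. a double period.
Phrase 3 begins with the same material as phrase 1, making it parallel.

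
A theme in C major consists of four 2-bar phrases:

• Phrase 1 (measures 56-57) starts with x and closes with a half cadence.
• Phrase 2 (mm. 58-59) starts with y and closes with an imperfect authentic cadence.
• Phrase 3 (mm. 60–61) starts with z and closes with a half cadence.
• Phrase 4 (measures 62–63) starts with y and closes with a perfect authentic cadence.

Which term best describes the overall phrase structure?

contrasting double period

Four phrases in two halves: the first half (measures 56–59) ends with an imperfect authentic cadence, the second (mm. 60–63) with a perfect authentic cadence — a large antecedent–consequent pair, i.e. a double period.
Phrase 3 begins with different material from phrase 1, making it contrasting.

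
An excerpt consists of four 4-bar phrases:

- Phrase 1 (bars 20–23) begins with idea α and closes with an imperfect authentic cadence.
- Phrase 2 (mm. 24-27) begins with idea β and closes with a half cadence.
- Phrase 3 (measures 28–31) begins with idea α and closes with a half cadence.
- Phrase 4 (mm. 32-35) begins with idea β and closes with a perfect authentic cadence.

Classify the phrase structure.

Four phrases in two halves: the first half (bars 20-27) ends with a half cadence, the second (measures 28–35) with a perfect authentic cadence — a large antecedent–consequent pair, i.e. a double period.
Phrase 3 begins with the same material as phrase 1, making it parallel.

parallel double period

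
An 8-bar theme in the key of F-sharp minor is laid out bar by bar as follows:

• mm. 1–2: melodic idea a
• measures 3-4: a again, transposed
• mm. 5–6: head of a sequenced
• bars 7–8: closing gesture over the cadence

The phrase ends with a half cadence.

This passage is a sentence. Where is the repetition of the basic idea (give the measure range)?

The presentation of a sentence is the basic idea (bars 1–2) plus its repetition (measures 3–4); the repetition of the basic idea is therefore mm. 3-4.

measures 3–4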